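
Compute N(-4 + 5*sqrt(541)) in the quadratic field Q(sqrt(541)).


N(a + b*sqrt(d)) = a^2 - d*b^2
= (-4)^2 - (541)*(5)^2
= 16 - 13525
= -13509

-13509


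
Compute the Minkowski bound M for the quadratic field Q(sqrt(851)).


d = 851, d mod 4 = 3, so disc(K) = 4d = 3404; |disc(K)| = 3404
Real quadratic field, so n = 2, s = r2 = 0, r1 = 2
M = (n!/n^n) * (4/pi)^s * sqrt(|disc(K)|) = (2!/2^2) * (4/pi)^0 * sqrt(3404)
= 0.5 * 1.000000 * 58.343809
= 29.1719

29.1719


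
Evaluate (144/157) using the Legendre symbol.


p = 157 is prime, so compute (144/157) with the reciprocity algorithm (Jacobi-symbol steps: pull out 2s via (2/n), flip via reciprocity, reduce):
  pull out 2: (2/157) = -1  (since 157 mod 8 = 5)
  pull out 2: (2/157) = -1  (since 157 mod 8 = 5)
  pull out 2: (2/157) = -1  (since 157 mod 8 = 5)
  pull out 2: (2/157) = -1  (since 157 mod 8 = 5)
  reciprocity: (9/157) -> +(157/9)
  reduce: (4/9)
  pull out 2: (2/9) = +1  (since 9 mod 8 = 1)
  pull out 2: (2/9) = +1  (since 9 mod 8 = 1)
  (1/9) = 1
Product of signs = 1
(144/157) = 1

1


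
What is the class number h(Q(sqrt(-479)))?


K = Q(sqrt(-479)). d mod 4 = 1, so D = disc(K) = d = -479
h(K) equals the number of primitive reduced positive-definite forms (a, b, c) = a*x^2 + b*x*y + c*y^2 with b^2 - 4ac = D,
where reduced means |b| <= a <= c, with b >= 0 whenever |b| = a or a = c, and primitive means gcd(a, b, c) = 1.
Reduced forces 3a^2 <= |D| = 479, so 1 <= a <= 12; b must have the parity of D, and c = (b^2 - D)/(4a) must be an integer >= a.
Enumerate a = 1..12, b in [-a, a]:
  a=1: (1, 1, 120)  [1]
  a=2: (2, -1, 60), (2, 1, 60)  [2]
  a=3: (3, -1, 40), (3, 1, 40)  [2]
  a=4: (4, -1, 30), (4, 1, 30)  [2]
  a=5: (5, -1, 24), (5, 1, 24)  [2]
  a=6: (6, -5, 21), (6, -1, 20), (6, 1, 20), (6, 5, 21)  [4]
  a=7: (7, -5, 18), (7, 5, 18)  [2]
  a=8: (8, -1, 15), (8, 1, 15)  [2]
  a=9: (9, -5, 14), (9, 5, 14)  [2]
  a=10: (10, -9, 14), (10, -1, 12), (10, 1, 12), (10, 9, 14)  [4]
  a=11: (11, -7, 12), (11, 7, 12)  [2]
  a=12: none
Total reduced forms: 1 + 2 + 2 + 2 + 2 + 4 + 2 + 2 + 2 + 4 + 2 = 25
h = 25

25


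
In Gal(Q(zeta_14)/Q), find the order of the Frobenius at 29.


The Frobenius at p in Gal(Q(zeta_n)/Q) = (Z/nZ)* is the class of p, so its order is ord_14(29), the smallest k >= 1 with 29^k = 1 mod 14.
n = 14 = 2 * 7, phi(14) = 6; the order divides phi(n).
Divisors of 6: 1, 2, 3, 6
Repeated squaring mod 14: 29^1 = 1, 29^2 = 1, 29^4 = 1
Test divisors in increasing order:
  k=1: 29^1 = 1 mod 14  <- first divisor giving 1
Order = 1

1


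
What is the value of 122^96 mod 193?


p = 193 is prime and the exponent is (p-1)/2 = 96, so by Euler's criterion 122^96 = (122/193) = +1 or -1 mod 193.
Compute by square-and-multiply:
  96 = 64 + 32 (binary 1100000)
  Repeated squaring mod 193: 122^1 = 122, 122^2 = 23, 122^4 = 143, 122^8 = 184, 122^16 = 81, 122^32 = 192, 122^64 = 1
  122^96 = 122^64 * 122^32 = 1 * 192 mod 193
    1 * 192 = 192 = 192 mod 193
  122^96 = 192 mod 193
Result 192 = p - 1 = -1 mod 193: 122 is a quadratic non-residue mod 193. As a residue in [0, p-1] the value is 192.
122^96 mod 193 = 192

192


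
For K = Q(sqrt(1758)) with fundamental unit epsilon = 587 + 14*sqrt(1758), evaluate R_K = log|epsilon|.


epsilon = 587 + 14*sqrt(1758)
= 1173.9991
R = ln(1173.9991)
= 7.0682

7.0682


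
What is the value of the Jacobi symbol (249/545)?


Compute (249/545) via quadratic reciprocity:
  reciprocity: (249/545) -> +(545/249)
  reduce: (47/249)
  reciprocity: (47/249) -> +(249/47)
  reduce: (14/47)
  pull out 2: (2/47) = +1  (since 47 mod 8 = 7)
  reciprocity: (7/47) -> -(47/7)
  reduce: (5/7)
  reciprocity: (5/7) -> +(7/5)
  reduce: (2/5)
  pull out 2: (2/5) = -1  (since 5 mod 8 = 5)
  (1/5) = 1
Product of signs = 1

1


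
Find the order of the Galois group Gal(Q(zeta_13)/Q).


|Gal(Q(zeta_13)/Q)| = phi(13)
= 12

12


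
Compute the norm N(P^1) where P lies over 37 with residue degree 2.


N(P^a) = p^(a*f)
= 37^(1*2)
= 37^2
= 1369

1369


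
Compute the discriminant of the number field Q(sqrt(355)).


For K = Q(sqrt(d)) with d squarefree: disc(K) = d if d = 1 mod 4, and disc(K) = 4d if d = 2 or 3 mod 4.
Here d = 355, and d mod 4 = 3.
d = 3 mod 4, not 1 (O_K = Z[sqrt(d)]), so disc(K) = 4d = 4 * (355) = 1420

1420


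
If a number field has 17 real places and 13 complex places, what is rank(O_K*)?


By Dirichlet's unit theorem:
rank = r1 + r2 - 1
= 17 + 13 - 1
= 29

29


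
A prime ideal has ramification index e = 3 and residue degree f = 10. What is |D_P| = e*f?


|D_P| = e * f
= 3 * 10
= 30

30


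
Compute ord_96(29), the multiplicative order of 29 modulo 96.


We want ord_96(29), the smallest k >= 1 with 29^k = 1 mod 96.
n = 96 = 2^5 * 3, phi(96) = 32; the order divides phi(n).
Divisors of 32: 1, 2, 4, 8, 16, 32
Repeated squaring mod 96: 29^1 = 29, 29^2 = 73, 29^4 = 49, 29^8 = 1, 29^16 = 1, 29^32 = 1
Test divisors in increasing order:
  k=1: 29^1 = 29 mod 96
  k=2: 29^2 = 73 mod 96
  k=4: 29^4 = 49 mod 96
  k=8: 29^8 = 1 mod 96  <- first divisor giving 1
Order = 8

8


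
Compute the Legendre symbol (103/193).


p = 193 is prime, so compute (103/193) with the reciprocity algorithm (Jacobi-symbol steps: pull out 2s via (2/n), flip via reciprocity, reduce):
  reciprocity: (103/193) -> +(193/103)
  reduce: (90/103)
  pull out 2: (2/103) = +1  (since 103 mod 8 = 7)
  reciprocity: (45/103) -> +(103/45)
  reduce: (13/45)
  reciprocity: (13/45) -> +(45/13)
  reduce: (6/13)
  pull out 2: (2/13) = -1  (since 13 mod 8 = 5)
  reciprocity: (3/13) -> +(13/3)
  reduce: (1/3)
  (1/3) = 1
Product of signs = -1
(103/193) = -1

-1


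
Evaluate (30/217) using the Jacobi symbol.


Compute (30/217) via quadratic reciprocity:
  pull out 2: (2/217) = +1  (since 217 mod 8 = 1)
  reciprocity: (15/217) -> +(217/15)
  reduce: (7/15)
  reciprocity: (7/15) -> -(15/7)
  reduce: (1/7)
  (1/7) = 1
Product of signs = -1

-1


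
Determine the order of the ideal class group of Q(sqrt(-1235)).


K = Q(sqrt(-1235)). d mod 4 = 1, so D = disc(K) = d = -1235
h(K) equals the number of primitive reduced positive-definite forms (a, b, c) = a*x^2 + b*x*y + c*y^2 with b^2 - 4ac = D,
where reduced means |b| <= a <= c, with b >= 0 whenever |b| = a or a = c, and primitive means gcd(a, b, c) = 1.
Reduced forces 3a^2 <= |D| = 1235, so 1 <= a <= 20; b must have the parity of D, and c = (b^2 - D)/(4a) must be an integer >= a.
Enumerate a = 1..20, b in [-a, a]:
  a=1: (1, 1, 309)  [1]
  a=2: none
  a=3: (3, -1, 103), (3, 1, 103)  [2]
  a=4: none
  a=5: (5, 5, 63)  [1]
  a=6: none
  a=7: (7, -5, 45), (7, 5, 45)  [2]
  a=8: none
  a=9: (9, -5, 35), (9, 5, 35)  [2]
  a=10..12: none
  a=13: (13, 13, 27)  [1]
  a=14: none
  a=15: (15, -5, 21), (15, 5, 21)  [2]
  a=16..18: none
  a=19: (19, 19, 21)  [1]
  a=20: none
Total reduced forms: 1 + 2 + 1 + 2 + 2 + 1 + 2 + 1 = 12
h = 12

12


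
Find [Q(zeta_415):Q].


The degree equals Euler's totient phi(415).
415 = 5 * 83
phi(415) = 328

328


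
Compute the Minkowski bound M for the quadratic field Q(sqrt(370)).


d = 370, d mod 4 = 2, so disc(K) = 4d = 1480; |disc(K)| = 1480
Real quadratic field, so n = 2, s = r2 = 0, r1 = 2
M = (n!/n^n) * (4/pi)^s * sqrt(|disc(K)|) = (2!/2^2) * (4/pi)^0 * sqrt(1480)
= 0.5 * 1.000000 * 38.470768
= 19.2354

19.2354


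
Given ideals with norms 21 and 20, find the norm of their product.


N(IJ) = N(I) * N(J)
= 21 * 20
= 420

420


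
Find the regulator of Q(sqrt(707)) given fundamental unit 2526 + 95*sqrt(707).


epsilon = 2526 + 95*sqrt(707)
= 5051.9998
R = ln(5051.9998)
= 8.5275

8.5275


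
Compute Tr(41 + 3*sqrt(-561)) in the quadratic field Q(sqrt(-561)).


Tr(a + b*sqrt(d)) = (a + b*sqrt(d)) + (a - b*sqrt(d)) = 2a
= 2 * (41)
= 82

82


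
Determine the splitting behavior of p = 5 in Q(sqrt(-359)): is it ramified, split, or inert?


K = Q(sqrt(-359)). Since d mod 4 = 1, disc(K) = -359.
Check p | disc: -359 mod 5 = 1.
p does not divide disc. Compute Legendre symbol (d/p):
1^((5-1)/2) mod 5 = 1
(d/p) = 1, so p splits: (p) = P*P' with e=1, f=1, g=2.
Therefore p is split.

split


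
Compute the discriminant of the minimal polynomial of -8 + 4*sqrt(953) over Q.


The element -8 + 4*sqrt(953) has minimal polynomial:
x^2 + 16*x - 15184
Discriminant = (16)^2 - 4*(-15184)
= 256 + 60736
= 60992

60992


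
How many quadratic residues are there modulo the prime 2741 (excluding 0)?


For prime p, the number of non-zero quadratic residues is (p-1)/2.
= (2741-1)/2
= 1370

1370


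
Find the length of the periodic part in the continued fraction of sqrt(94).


Run the CF algorithm for sqrt(94).
a_0 = floor(sqrt(94)) = 9; set m_0=0, q_0=1.
Recurrence: m' = q*a - m,  q' = (d - m'^2)/q,  a' = floor((a_0 + m')/q').
  step 1: m=9, q=13, a=1
  step 2: m=4, q=6, a=2
  step 3: m=8, q=5, a=3
  step 4: m=7, q=9, a=1
  step 5: m=2, q=10, a=1
  step 6: m=8, q=3, a=5
  step 7: m=7, q=15, a=1
  step 8: m=8, q=2, a=8
  step 9: m=8, q=15, a=1
  step 10: m=7, q=3, a=5
  step 11: m=8, q=10, a=1
  step 12: m=2, q=9, a=1
  step 13: m=7, q=5, a=3
  step 14: m=8, q=6, a=2
  step 15: m=4, q=13, a=1
  step 16: m=9, q=1, a=18
a_16 = 2*a_0 = 18, so the period closes here.
sqrt(94) = [9; 1, 2, 3, 1, 1, 5, 1, 8, 1, 5, 1, 1, 3, 2, 1, 18]
Period length = 16

16


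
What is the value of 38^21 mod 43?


p = 43 is prime and the exponent is (p-1)/2 = 21, so by Euler's criterion 38^21 = (38/43) = +1 or -1 mod 43.
Compute by square-and-multiply:
  21 = 16 + 4 + 1 (binary 10101)
  Repeated squaring mod 43: 38^1 = 38, 38^2 = 25, 38^4 = 23, 38^8 = 13, 38^16 = 40
  38^21 = 38^16 * 38^4 * 38^1 = 40 * 23 * 38 mod 43
    40 * 23 = 920 = 17 mod 43
    17 * 38 = 646 = 1 mod 43
  38^21 = 1 mod 43
Result 1: 38 is a quadratic residue mod 43.
38^21 mod 43 = 1

1


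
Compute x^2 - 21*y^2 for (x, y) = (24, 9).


x^2 - d*y^2
= 24^2 - 21*9^2
= 576 - 1701
= -1125

-1125


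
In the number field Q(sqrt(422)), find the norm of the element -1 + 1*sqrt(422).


N(a + b*sqrt(d)) = a^2 - d*b^2
= (-1)^2 - (422)*(1)^2
= 1 - 422
= -421

-421


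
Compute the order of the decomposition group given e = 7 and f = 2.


|D_P| = e * f
= 7 * 2
= 14

14


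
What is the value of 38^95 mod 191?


p = 191 is prime and the exponent is (p-1)/2 = 95, so by Euler's criterion 38^95 = (38/191) = +1 or -1 mod 191.
Compute by square-and-multiply:
  95 = 64 + 16 + 8 + 4 + 2 + 1 (binary 1011111)
  Repeated squaring mod 191: 38^1 = 38, 38^2 = 107, 38^4 = 180, 38^8 = 121, 38^16 = 125, 38^32 = 154, 38^64 = 32
  38^95 = 38^64 * 38^16 * 38^8 * 38^4 * 38^2 * 38^1 = 32 * 125 * 121 * 180 * 107 * 38 mod 191
    32 * 125 = 4000 = 180 mod 191
    180 * 121 = 21780 = 6 mod 191
    6 * 180 = 1080 = 125 mod 191
    125 * 107 = 13375 = 5 mod 191
    5 * 38 = 190 = 190 mod 191
  38^95 = 190 mod 191
Result 190 = p - 1 = -1 mod 191: 38 is a quadratic non-residue mod 191. As a residue in [0, p-1] the value is 190.
38^95 mod 191 = 190

190


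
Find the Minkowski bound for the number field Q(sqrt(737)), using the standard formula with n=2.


d = 737, d mod 4 = 1, so disc(K) = d = 737; |disc(K)| = 737
Real quadratic field, so n = 2, s = r2 = 0, r1 = 2
M = (n!/n^n) * (4/pi)^s * sqrt(|disc(K)|) = (2!/2^2) * (4/pi)^0 * sqrt(737)
= 0.5 * 1.000000 * 27.147744
= 13.5739

13.5739


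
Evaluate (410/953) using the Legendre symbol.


p = 953 is prime, so compute (410/953) with the reciprocity algorithm (Jacobi-symbol steps: pull out 2s via (2/n), flip via reciprocity, reduce):
  pull out 2: (2/953) = +1  (since 953 mod 8 = 1)
  reciprocity: (205/953) -> +(953/205)
  reduce: (133/205)
  reciprocity: (133/205) -> +(205/133)
  reduce: (72/133)
  pull out 2: (2/133) = -1  (since 133 mod 8 = 5)
  pull out 2: (2/133) = -1  (since 133 mod 8 = 5)
  pull out 2: (2/133) = -1  (since 133 mod 8 = 5)
  reciprocity: (9/133) -> +(133/9)
  reduce: (7/9)
  reciprocity: (7/9) -> +(9/7)
  reduce: (2/7)
  pull out 2: (2/7) = +1  (since 7 mod 8 = 7)
  (1/7) = 1
Product of signs = -1
(410/953) = -1

-1


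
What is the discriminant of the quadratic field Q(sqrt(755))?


For K = Q(sqrt(d)) with d squarefree: disc(K) = d if d = 1 mod 4, and disc(K) = 4d if d = 2 or 3 mod 4.
Here d = 755, and d mod 4 = 3.
d = 3 mod 4, not 1 (O_K = Z[sqrt(d)]), so disc(K) = 4d = 4 * (755) = 3020

3020


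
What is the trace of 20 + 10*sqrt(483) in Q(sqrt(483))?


Tr(a + b*sqrt(d)) = (a + b*sqrt(d)) + (a - b*sqrt(d)) = 2a
= 2 * (20)
= 40

40


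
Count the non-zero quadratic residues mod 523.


For prime p, the number of non-zero quadratic residues is (p-1)/2.
= (523-1)/2
= 261

261


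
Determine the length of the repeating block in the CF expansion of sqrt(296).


Run the CF algorithm for sqrt(296).
a_0 = floor(sqrt(296)) = 17; set m_0=0, q_0=1.
Recurrence: m' = q*a - m,  q' = (d - m'^2)/q,  a' = floor((a_0 + m')/q').
  step 1: m=17, q=7, a=4
  step 2: m=11, q=25, a=1
  step 3: m=14, q=4, a=7
  step 4: m=14, q=25, a=1
  step 5: m=11, q=7, a=4
  step 6: m=17, q=1, a=34
a_6 = 2*a_0 = 34, so the period closes here.
sqrt(296) = [17; 4, 1, 7, 1, 4, 34]
Period length = 6

6


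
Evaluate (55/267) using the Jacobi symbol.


Compute (55/267) via quadratic reciprocity:
  reciprocity: (55/267) -> -(267/55)
  reduce: (47/55)
  reciprocity: (47/55) -> -(55/47)
  reduce: (8/47)
  pull out 2: (2/47) = +1  (since 47 mod 8 = 7)
  pull out 2: (2/47) = +1  (since 47 mod 8 = 7)
  pull out 2: (2/47) = +1  (since 47 mod 8 = 7)
  (1/47) = 1
Product of signs = 1

1


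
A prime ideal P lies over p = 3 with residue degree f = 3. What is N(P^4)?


N(P^a) = p^(a*f)
= 3^(4*3)
= 3^12
= 531441

531441


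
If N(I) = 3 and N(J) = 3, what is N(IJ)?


N(IJ) = N(I) * N(J)
= 3 * 3
= 9

9


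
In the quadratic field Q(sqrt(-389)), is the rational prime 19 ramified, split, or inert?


K = Q(sqrt(-389)). Since d mod 4 = 3, disc(K) = -1556.
Check p | disc: -1556 mod 19 = 2.
p does not divide disc. Compute Legendre symbol (d/p):
10^((19-1)/2) mod 19 = -1
(d/p) = -1, so p is inert: (p) stays prime with e=1, f=2, g=1.
Therefore p is inert.

inert


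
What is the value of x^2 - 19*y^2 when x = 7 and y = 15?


x^2 - d*y^2
= 7^2 - 19*15^2
= 49 - 4275
= -4226

-4226


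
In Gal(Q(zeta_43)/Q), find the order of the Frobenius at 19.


The Frobenius at p in Gal(Q(zeta_n)/Q) = (Z/nZ)* is the class of p, so its order is ord_43(19), the smallest k >= 1 with 19^k = 1 mod 43.
n = 43 = 43, phi(43) = 42; the order divides phi(n).
Divisors of 42: 1, 2, 3, 6, 7, 14, 21, 42
Repeated squaring mod 43: 19^1 = 19, 19^2 = 17, 19^4 = 31, 19^8 = 15, 19^16 = 10, 19^32 = 14
Test divisors in increasing order:
  k=1: 19^1 = 19 mod 43
  k=2: 19^2 = 17 mod 43
  k=3: 19^3 = 17 * 19 = 22 mod 43
  k=6: 19^6 = 31 * 17 = 11 mod 43
  k=7: 19^7 = 31 * 17 * 19 = 37 mod 43
  k=14: 19^14 = 15 * 31 * 17 = 36 mod 43
  k=21: 19^21 = 10 * 31 * 19 = 42 mod 43
  k=42: 19^42 = 14 * 15 * 17 = 1 mod 43  <- first divisor giving 1
Order = 42

42


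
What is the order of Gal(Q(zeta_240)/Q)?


|Gal(Q(zeta_240)/Q)| = phi(240)
= 64

64


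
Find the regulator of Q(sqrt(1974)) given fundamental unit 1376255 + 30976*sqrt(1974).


epsilon = 1376255 + 30976*sqrt(1974)
= 2.7525e+06
R = ln(2.7525e+06)
= 14.8280

14.8280


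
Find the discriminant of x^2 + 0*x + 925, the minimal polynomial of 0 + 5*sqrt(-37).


The element 0 + 5*sqrt(-37) has minimal polynomial:
x^2 + 0*x + 925
Discriminant = (0)^2 - 4*(925)
= 0 - 3700
= -3700

-3700


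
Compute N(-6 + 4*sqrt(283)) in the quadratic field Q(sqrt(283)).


N(a + b*sqrt(d)) = a^2 - d*b^2
= (-6)^2 - (283)*(4)^2
= 36 - 4528
= -4492

-4492


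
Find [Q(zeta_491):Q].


The degree equals Euler's totient phi(491).
491 = 491
phi(491) = 490

490


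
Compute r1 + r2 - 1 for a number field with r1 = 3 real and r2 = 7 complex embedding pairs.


By Dirichlet's unit theorem:
rank = r1 + r2 - 1
= 3 + 7 - 1
= 9

9


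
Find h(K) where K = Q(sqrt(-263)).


K = Q(sqrt(-263)). d mod 4 = 1, so D = disc(K) = d = -263
h(K) equals the number of primitive reduced positive-definite forms (a, b, c) = a*x^2 + b*x*y + c*y^2 with b^2 - 4ac = D,
where reduced means |b| <= a <= c, with b >= 0 whenever |b| = a or a = c, and primitive means gcd(a, b, c) = 1.
Reduced forces 3a^2 <= |D| = 263, so 1 <= a <= 9; b must have the parity of D, and c = (b^2 - D)/(4a) must be an integer >= a.
Enumerate a = 1..9, b in [-a, a]:
  a=1: (1, 1, 66)  [1]
  a=2: (2, -1, 33), (2, 1, 33)  [2]
  a=3: (3, -1, 22), (3, 1, 22)  [2]
  a=4: (4, -3, 17), (4, 3, 17)  [2]
  a=5: none
  a=6: (6, -5, 12), (6, -1, 11), (6, 1, 11), (6, 5, 12)  [4]
  a=7: none
  a=8: (8, -5, 9), (8, 5, 9)  [2]
  a=9: none
Total reduced forms: 1 + 2 + 2 + 2 + 4 + 2 = 13
h = 13

13


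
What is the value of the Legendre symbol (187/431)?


p = 431 is prime, so compute (187/431) with the reciprocity algorithm (Jacobi-symbol steps: pull out 2s via (2/n), flip via reciprocity, reduce):
  reciprocity: (187/431) -> -(431/187)
  reduce: (57/187)
  reciprocity: (57/187) -> +(187/57)
  reduce: (16/57)
  pull out 2: (2/57) = +1  (since 57 mod 8 = 1)
  pull out 2: (2/57) = +1  (since 57 mod 8 = 1)
  pull out 2: (2/57) = +1  (since 57 mod 8 = 1)
  pull out 2: (2/57) = +1  (since 57 mod 8 = 1)
  (1/57) = 1
Product of signs = -1
(187/431) = -1

-1


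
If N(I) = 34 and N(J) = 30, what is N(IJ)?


N(IJ) = N(I) * N(J)
= 34 * 30
= 1020

1020


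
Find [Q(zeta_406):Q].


The degree equals Euler's totient phi(406).
406 = 2 * 7 * 29
phi(406) = 168

168


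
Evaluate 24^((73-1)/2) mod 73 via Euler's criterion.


p = 73 is prime and the exponent is (p-1)/2 = 36, so by Euler's criterion 24^36 = (24/73) = +1 or -1 mod 73.
Compute by square-and-multiply:
  36 = 32 + 4 (binary 100100)
  Repeated squaring mod 73: 24^1 = 24, 24^2 = 65, 24^4 = 64, 24^8 = 8, 24^16 = 64, 24^32 = 8
  24^36 = 24^32 * 24^4 = 8 * 64 mod 73
    8 * 64 = 512 = 1 mod 73
  24^36 = 1 mod 73
Result 1: 24 is a quadratic residue mod 73.
24^36 mod 73 = 1

1


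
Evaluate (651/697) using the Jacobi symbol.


Compute (651/697) via quadratic reciprocity:
  reciprocity: (651/697) -> +(697/651)
  reduce: (46/651)
  pull out 2: (2/651) = -1  (since 651 mod 8 = 3)
  reciprocity: (23/651) -> -(651/23)
  reduce: (7/23)
  reciprocity: (7/23) -> -(23/7)
  reduce: (2/7)
  pull out 2: (2/7) = +1  (since 7 mod 8 = 7)
  (1/7) = 1
Product of signs = -1

-1


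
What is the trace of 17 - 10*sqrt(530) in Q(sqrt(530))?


Tr(a + b*sqrt(d)) = (a + b*sqrt(d)) + (a - b*sqrt(d)) = 2a
= 2 * (17)
= 34

34


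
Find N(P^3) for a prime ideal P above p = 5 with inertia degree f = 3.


N(P^a) = p^(a*f)
= 5^(3*3)
= 5^9
= 1953125

1953125


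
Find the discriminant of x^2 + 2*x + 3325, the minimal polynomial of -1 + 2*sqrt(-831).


The element -1 + 2*sqrt(-831) has minimal polynomial:
x^2 + 2*x + 3325
Discriminant = (2)^2 - 4*(3325)
= 4 - 13300
= -13296

-13296


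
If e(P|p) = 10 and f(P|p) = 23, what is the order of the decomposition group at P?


|D_P| = e * f
= 10 * 23
= 230

230


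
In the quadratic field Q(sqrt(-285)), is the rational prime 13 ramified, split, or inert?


K = Q(sqrt(-285)). Since d mod 4 = 3, disc(K) = -1140.
Check p | disc: -1140 mod 13 = 4.
p does not divide disc. Compute Legendre symbol (d/p):
1^((13-1)/2) mod 13 = 1
(d/p) = 1, so p splits: (p) = P*P' with e=1, f=1, g=2.
Therefore p is split.

split


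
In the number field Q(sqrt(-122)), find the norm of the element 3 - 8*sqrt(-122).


N(a + b*sqrt(d)) = a^2 - d*b^2
= (3)^2 - (-122)*(-8)^2
= 9 + 7808
= 7817

7817


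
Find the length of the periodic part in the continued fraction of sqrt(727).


Run the CF algorithm for sqrt(727).
a_0 = floor(sqrt(727)) = 26; set m_0=0, q_0=1.
Recurrence: m' = q*a - m,  q' = (d - m'^2)/q,  a' = floor((a_0 + m')/q').
  step 1: m=26, q=51, a=1
  step 2: m=25, q=2, a=25
  step 3: m=25, q=51, a=1
  step 4: m=26, q=1, a=52
a_4 = 2*a_0 = 52, so the period closes here.
sqrt(727) = [26; 1, 25, 1, 52]
Period length = 4

4


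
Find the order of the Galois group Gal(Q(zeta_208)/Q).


|Gal(Q(zeta_208)/Q)| = phi(208)
= 96

96


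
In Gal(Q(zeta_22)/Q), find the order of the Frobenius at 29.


The Frobenius at p in Gal(Q(zeta_n)/Q) = (Z/nZ)* is the class of p, so its order is ord_22(29), the smallest k >= 1 with 29^k = 1 mod 22.
n = 22 = 2 * 11, phi(22) = 10; the order divides phi(n).
Divisors of 10: 1, 2, 5, 10
Repeated squaring mod 22: 29^1 = 7, 29^2 = 5, 29^4 = 3, 29^8 = 9
Test divisors in increasing order:
  k=1: 29^1 = 7 mod 22
  k=2: 29^2 = 5 mod 22
  k=5: 29^5 = 3 * 7 = 21 mod 22
  k=10: 29^10 = 9 * 5 = 1 mod 22  <- first divisor giving 1
Order = 10

10


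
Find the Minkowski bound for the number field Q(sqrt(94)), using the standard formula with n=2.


d = 94, d mod 4 = 2, so disc(K) = 4d = 376; |disc(K)| = 376
Real quadratic field, so n = 2, s = r2 = 0, r1 = 2
M = (n!/n^n) * (4/pi)^s * sqrt(|disc(K)|) = (2!/2^2) * (4/pi)^0 * sqrt(376)
= 0.5 * 1.000000 * 19.390719
= 9.6954

9.6954


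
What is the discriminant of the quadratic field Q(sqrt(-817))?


For K = Q(sqrt(d)) with d squarefree: disc(K) = d if d = 1 mod 4, and disc(K) = 4d if d = 2 or 3 mod 4.
Here d = -817, and d mod 4 = 3.
d = 3 mod 4, not 1 (O_K = Z[sqrt(d)]), so disc(K) = 4d = 4 * (-817) = -3268

-3268


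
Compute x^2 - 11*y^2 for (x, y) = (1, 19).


x^2 - d*y^2
= 1^2 - 11*19^2
= 1 - 3971
= -3970

-3970


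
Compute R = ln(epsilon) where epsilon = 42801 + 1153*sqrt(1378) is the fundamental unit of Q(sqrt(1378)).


epsilon = 42801 + 1153*sqrt(1378)
= 85602.0000
R = ln(85602.0000)
= 11.3575

11.3575


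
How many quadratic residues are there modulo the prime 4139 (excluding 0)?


For prime p, the number of non-zero quadratic residues is (p-1)/2.
= (4139-1)/2
= 2069

2069


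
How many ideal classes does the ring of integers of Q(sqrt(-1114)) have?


K = Q(sqrt(-1114)). d mod 4 = 2, so D = disc(K) = 4d = -4456
h(K) equals the number of primitive reduced positive-definite forms (a, b, c) = a*x^2 + b*x*y + c*y^2 with b^2 - 4ac = D,
where reduced means |b| <= a <= c, with b >= 0 whenever |b| = a or a = c, and primitive means gcd(a, b, c) = 1.
Reduced forces 3a^2 <= |D| = 4456, so 1 <= a <= 38; b must have the parity of D, and c = (b^2 - D)/(4a) must be an integer >= a.
Enumerate a = 1..38, b in [-a, a]:
  a=1: (1, 0, 1114)  [1]
  a=2: (2, 0, 557)  [1]
  a=3..4: none
  a=5: (5, -2, 223), (5, 2, 223)  [2]
  a=6..9: none
  a=10: (10, -8, 113), (10, 8, 113)  [2]
  a=11..12: none
  a=13: (13, -4, 86), (13, 4, 86)  [2]
  a=14..16: none
  a=17: (17, -10, 67), (17, 10, 67)  [2]
  a=18: none
  a=19: (19, -16, 62), (19, 16, 62)  [2]
  a=20..22: none
  a=23: (23, -12, 50), (23, 12, 50)  [2]
  a=24: none
  a=25: (25, -12, 46), (25, 12, 46)  [2]
  a=26: (26, -4, 43), (26, 4, 43)  [2]
  a=27..30: none
  a=31: (31, -16, 38), (31, 16, 38)  [2]
  a=32..33: none
  a=34: (34, -24, 37), (34, 24, 37)  [2]
  a=35..38: none
Total reduced forms: 1 + 1 + 2 + 2 + 2 + 2 + 2 + 2 + 2 + 2 + 2 + 2 = 22
h = 22

22


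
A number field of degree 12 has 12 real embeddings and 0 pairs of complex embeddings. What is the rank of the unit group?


By Dirichlet's unit theorem:
rank = r1 + r2 - 1
= 12 + 0 - 1
= 11

11


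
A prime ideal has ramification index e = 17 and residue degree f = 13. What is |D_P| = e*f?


|D_P| = e * f
= 17 * 13
= 221

221


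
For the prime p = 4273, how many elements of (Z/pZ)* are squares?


For prime p, the number of non-zero quadratic residues is (p-1)/2.
= (4273-1)/2
= 2136

2136


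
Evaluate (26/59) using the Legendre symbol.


p = 59 is prime, so compute (26/59) with the reciprocity algorithm (Jacobi-symbol steps: pull out 2s via (2/n), flip via reciprocity, reduce):
  pull out 2: (2/59) = -1  (since 59 mod 8 = 3)
  reciprocity: (13/59) -> +(59/13)
  reduce: (7/13)
  reciprocity: (7/13) -> +(13/7)
  reduce: (6/7)
  pull out 2: (2/7) = +1  (since 7 mod 8 = 7)
  reciprocity: (3/7) -> -(7/3)
  reduce: (1/3)
  (1/3) = 1
Product of signs = 1
(26/59) = 1

1


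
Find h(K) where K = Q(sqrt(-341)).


K = Q(sqrt(-341)). d mod 4 = 3, so D = disc(K) = 4d = -1364
h(K) equals the number of primitive reduced positive-definite forms (a, b, c) = a*x^2 + b*x*y + c*y^2 with b^2 - 4ac = D,
where reduced means |b| <= a <= c, with b >= 0 whenever |b| = a or a = c, and primitive means gcd(a, b, c) = 1.
Reduced forces 3a^2 <= |D| = 1364, so 1 <= a <= 21; b must have the parity of D, and c = (b^2 - D)/(4a) must be an integer >= a.
Enumerate a = 1..21, b in [-a, a]:
  a=1: (1, 0, 341)  [1]
  a=2: (2, 2, 171)  [1]
  a=3: (3, -2, 114), (3, 2, 114)  [2]
  a=4: none
  a=5: (5, -4, 69), (5, 4, 69)  [2]
  a=6: (6, -2, 57), (6, 2, 57)  [2]
  a=7: (7, -6, 50), (7, 6, 50)  [2]
  a=8: none
  a=9: (9, -2, 38), (9, 2, 38)  [2]
  a=10: (10, -6, 35), (10, 6, 35)  [2]
  a=11: (11, 0, 31)  [1]
  a=12: none
  a=13: (13, -12, 29), (13, 12, 29)  [2]
  a=14: (14, -6, 25), (14, 6, 25)  [2]
  a=15: (15, -14, 26), (15, -4, 23), (15, 4, 23), (15, 14, 26)  [4]
  a=16: none
  a=17: (17, -8, 21), (17, 8, 21)  [2]
  a=18: (18, -2, 19), (18, 2, 19)  [2]
  a=19..20: none
  a=21: (21, 20, 21)  [1]
Total reduced forms: 1 + 1 + 2 + 2 + 2 + 2 + 2 + 2 + 1 + 2 + 2 + 4 + 2 + 2 + 1 = 28
h = 28

28


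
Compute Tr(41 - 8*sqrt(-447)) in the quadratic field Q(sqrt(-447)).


Tr(a + b*sqrt(d)) = (a + b*sqrt(d)) + (a - b*sqrt(d)) = 2a
= 2 * (41)
= 82

82


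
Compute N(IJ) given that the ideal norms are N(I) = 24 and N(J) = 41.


N(IJ) = N(I) * N(J)
= 24 * 41
= 984

984


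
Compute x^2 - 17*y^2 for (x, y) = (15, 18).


x^2 - d*y^2
= 15^2 - 17*18^2
= 225 - 5508
= -5283

-5283


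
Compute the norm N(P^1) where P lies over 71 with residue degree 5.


N(P^a) = p^(a*f)
= 71^(1*5)
= 71^5
= 1804229351

1804229351


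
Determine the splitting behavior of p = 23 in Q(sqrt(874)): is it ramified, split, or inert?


K = Q(sqrt(874)). Since d mod 4 = 2, disc(K) = 3496.
Check p | disc: 3496 mod 23 = 0.
p divides disc, so p ramifies: (p) = P^2 with e=2, f=1, g=1.
Therefore p is ramified.

ramified


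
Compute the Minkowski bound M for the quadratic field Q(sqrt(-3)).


d = -3, d mod 4 = 1, so disc(K) = d = -3; |disc(K)| = 3
Imaginary quadratic field, so n = 2, s = r2 = 1, r1 = 0
M = (n!/n^n) * (4/pi)^s * sqrt(|disc(K)|) = (2!/2^2) * (4/pi)^1 * sqrt(3)
= 0.5 * 1.273240 * 1.732051
= 1.1027

1.1027


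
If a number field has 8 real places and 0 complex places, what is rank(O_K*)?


By Dirichlet's unit theorem:
rank = r1 + r2 - 1
= 8 + 0 - 1
= 7

7


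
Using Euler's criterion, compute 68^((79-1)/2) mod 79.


p = 79 is prime and the exponent is (p-1)/2 = 39, so by Euler's criterion 68^39 = (68/79) = +1 or -1 mod 79.
Compute by square-and-multiply:
  39 = 32 + 4 + 2 + 1 (binary 100111)
  Repeated squaring mod 79: 68^1 = 68, 68^2 = 42, 68^4 = 26, 68^8 = 44, 68^16 = 40, 68^32 = 20
  68^39 = 68^32 * 68^4 * 68^2 * 68^1 = 20 * 26 * 42 * 68 mod 79
    20 * 26 = 520 = 46 mod 79
    46 * 42 = 1932 = 36 mod 79
    36 * 68 = 2448 = 78 mod 79
  68^39 = 78 mod 79
Result 78 = p - 1 = -1 mod 79: 68 is a quadratic non-residue mod 79. As a residue in [0, p-1] the value is 78.
68^39 mod 79 = 78

78


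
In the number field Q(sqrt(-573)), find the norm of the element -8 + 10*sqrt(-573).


N(a + b*sqrt(d)) = a^2 - d*b^2
= (-8)^2 - (-573)*(10)^2
= 64 + 57300
= 57364

57364


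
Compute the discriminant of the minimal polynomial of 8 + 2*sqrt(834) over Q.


The element 8 + 2*sqrt(834) has minimal polynomial:
x^2 - 16*x - 3272
Discriminant = (-16)^2 - 4*(-3272)
= 256 + 13088
= 13344

13344


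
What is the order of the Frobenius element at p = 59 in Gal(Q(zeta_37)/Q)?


The Frobenius at p in Gal(Q(zeta_n)/Q) = (Z/nZ)* is the class of p, so its order is ord_37(59), the smallest k >= 1 with 59^k = 1 mod 37.
n = 37 = 37, phi(37) = 36; the order divides phi(n).
Divisors of 36: 1, 2, 3, 4, 6, 9, 12, 18, 36
Repeated squaring mod 37: 59^1 = 22, 59^2 = 3, 59^4 = 9, 59^8 = 7, 59^16 = 12, 59^32 = 33
Test divisors in increasing order:
  k=1: 59^1 = 22 mod 37
  k=2: 59^2 = 3 mod 37
  k=3: 59^3 = 3 * 22 = 29 mod 37
  k=4: 59^4 = 9 mod 37
  k=6: 59^6 = 9 * 3 = 27 mod 37
  k=9: 59^9 = 7 * 22 = 6 mod 37
  k=12: 59^12 = 7 * 9 = 26 mod 37
  k=18: 59^18 = 12 * 3 = 36 mod 37
  k=36: 59^36 = 33 * 9 = 1 mod 37  <- first divisor giving 1
Order = 36

36


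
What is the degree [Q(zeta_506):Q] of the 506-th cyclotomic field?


The degree equals Euler's totient phi(506).
506 = 2 * 11 * 23
phi(506) = 220

220


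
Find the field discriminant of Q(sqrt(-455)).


For K = Q(sqrt(d)) with d squarefree: disc(K) = d if d = 1 mod 4, and disc(K) = 4d if d = 2 or 3 mod 4.
Here d = -455, and d mod 4 = 1.
d = 1 mod 4 (O_K = Z[(1+sqrt(d))/2]), so disc(K) = d = -455

-455


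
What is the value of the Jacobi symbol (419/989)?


Compute (419/989) via quadratic reciprocity:
  reciprocity: (419/989) -> +(989/419)
  reduce: (151/419)
  reciprocity: (151/419) -> -(419/151)
  reduce: (117/151)
  reciprocity: (117/151) -> +(151/117)
  reduce: (34/117)
  pull out 2: (2/117) = -1  (since 117 mod 8 = 5)
  reciprocity: (17/117) -> +(117/17)
  reduce: (15/17)
  reciprocity: (15/17) -> +(17/15)
  reduce: (2/15)
  pull out 2: (2/15) = +1  (since 15 mod 8 = 7)
  (1/15) = 1
Product of signs = 1

1


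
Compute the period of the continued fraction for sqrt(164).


Run the CF algorithm for sqrt(164).
a_0 = floor(sqrt(164)) = 12; set m_0=0, q_0=1.
Recurrence: m' = q*a - m,  q' = (d - m'^2)/q,  a' = floor((a_0 + m')/q').
  step 1: m=12, q=20, a=1
  step 2: m=8, q=5, a=4
  step 3: m=12, q=4, a=6
  step 4: m=12, q=5, a=4
  step 5: m=8, q=20, a=1
  step 6: m=12, q=1, a=24
a_6 = 2*a_0 = 24, so the period closes here.
sqrt(164) = [12; 1, 4, 6, 4, 1, 24]
Period length = 6

6


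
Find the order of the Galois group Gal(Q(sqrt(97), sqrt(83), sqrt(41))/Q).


The 3 square roots of distinct primes are multiplicatively independent over Q,
so [K:Q] = 2^3 and Gal(K/Q) is isomorphic to (Z/2Z)^3.
|Gal| = 2^3 = 8

8


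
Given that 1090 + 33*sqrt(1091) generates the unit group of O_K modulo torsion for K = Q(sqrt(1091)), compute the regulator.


epsilon = 1090 + 33*sqrt(1091)
= 2179.9995
R = ln(2179.9995)
= 7.6871

7.6871


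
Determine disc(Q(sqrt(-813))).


For K = Q(sqrt(d)) with d squarefree: disc(K) = d if d = 1 mod 4, and disc(K) = 4d if d = 2 or 3 mod 4.
Here d = -813, and d mod 4 = 3.
d = 3 mod 4, not 1 (O_K = Z[sqrt(d)]), so disc(K) = 4d = 4 * (-813) = -3252

-3252


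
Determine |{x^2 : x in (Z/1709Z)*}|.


For prime p, the number of non-zero quadratic residues is (p-1)/2.
= (1709-1)/2
= 854

854


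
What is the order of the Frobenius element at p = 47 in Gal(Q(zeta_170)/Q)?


The Frobenius at p in Gal(Q(zeta_n)/Q) = (Z/nZ)* is the class of p, so its order is ord_170(47), the smallest k >= 1 with 47^k = 1 mod 170.
n = 170 = 2 * 5 * 17, phi(170) = 64; the order divides phi(n).
Divisors of 64: 1, 2, 4, 8, 16, 32, 64
Repeated squaring mod 170: 47^1 = 47, 47^2 = 169, 47^4 = 1, 47^8 = 1, 47^16 = 1, 47^32 = 1, 47^64 = 1
Test divisors in increasing order:
  k=1: 47^1 = 47 mod 170
  k=2: 47^2 = 169 mod 170
  k=4: 47^4 = 1 mod 170  <- first divisor giving 1
Order = 4

4


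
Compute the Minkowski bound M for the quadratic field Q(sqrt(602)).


d = 602, d mod 4 = 2, so disc(K) = 4d = 2408; |disc(K)| = 2408
Real quadratic field, so n = 2, s = r2 = 0, r1 = 2
M = (n!/n^n) * (4/pi)^s * sqrt(|disc(K)|) = (2!/2^2) * (4/pi)^0 * sqrt(2408)
= 0.5 * 1.000000 * 49.071377
= 24.5357

24.5357


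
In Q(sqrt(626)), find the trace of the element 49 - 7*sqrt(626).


Tr(a + b*sqrt(d)) = (a + b*sqrt(d)) + (a - b*sqrt(d)) = 2a
= 2 * (49)
= 98

98


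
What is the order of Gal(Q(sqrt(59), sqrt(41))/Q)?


The 2 square roots of distinct primes are multiplicatively independent over Q,
so [K:Q] = 2^2 and Gal(K/Q) is isomorphic to (Z/2Z)^2.
|Gal| = 2^2 = 4

4


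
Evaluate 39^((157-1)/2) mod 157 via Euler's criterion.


p = 157 is prime and the exponent is (p-1)/2 = 78, so by Euler's criterion 39^78 = (39/157) = +1 or -1 mod 157.
Compute by square-and-multiply:
  78 = 64 + 8 + 4 + 2 (binary 1001110)
  Repeated squaring mod 157: 39^1 = 39, 39^2 = 108, 39^4 = 46, 39^8 = 75, 39^16 = 130, 39^32 = 101, 39^64 = 153
  39^78 = 39^64 * 39^8 * 39^4 * 39^2 = 153 * 75 * 46 * 108 mod 157
    153 * 75 = 11475 = 14 mod 157
    14 * 46 = 644 = 16 mod 157
    16 * 108 = 1728 = 1 mod 157
  39^78 = 1 mod 157
Result 1: 39 is a quadratic residue mod 157.
39^78 mod 157 = 1

1


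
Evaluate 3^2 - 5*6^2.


x^2 - d*y^2
= 3^2 - 5*6^2
= 9 - 180
= -171

-171


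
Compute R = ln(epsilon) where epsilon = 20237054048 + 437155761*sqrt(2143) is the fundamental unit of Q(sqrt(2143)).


epsilon = 20237054048 + 437155761*sqrt(2143)
= 4.0474e+10
R = ln(4.0474e+10)
= 24.4239

24.4239


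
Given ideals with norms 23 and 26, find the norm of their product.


N(IJ) = N(I) * N(J)
= 23 * 26
= 598

598


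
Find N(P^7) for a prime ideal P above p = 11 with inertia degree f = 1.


N(P^a) = p^(a*f)
= 11^(7*1)
= 11^7
= 19487171

19487171


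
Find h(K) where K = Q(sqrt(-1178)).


K = Q(sqrt(-1178)). d mod 4 = 2, so D = disc(K) = 4d = -4712
h(K) equals the number of primitive reduced positive-definite forms (a, b, c) = a*x^2 + b*x*y + c*y^2 with b^2 - 4ac = D,
where reduced means |b| <= a <= c, with b >= 0 whenever |b| = a or a = c, and primitive means gcd(a, b, c) = 1.
Reduced forces 3a^2 <= |D| = 4712, so 1 <= a <= 39; b must have the parity of D, and c = (b^2 - D)/(4a) must be an integer >= a.
Enumerate a = 1..39, b in [-a, a]:
  a=1: (1, 0, 1178)  [1]
  a=2: (2, 0, 589)  [1]
  a=3: (3, -2, 393), (3, 2, 393)  [2]
  a=4..5: none
  a=6: (6, -4, 197), (6, 4, 197)  [2]
  a=7..8: none
  a=9: (9, -2, 131), (9, 2, 131)  [2]
  a=10..17: none
  a=18: (18, -16, 69), (18, 16, 69)  [2]
  a=19: (19, 0, 62)  [1]
  a=20..22: none
  a=23: (23, -16, 54), (23, 16, 54)  [2]
  a=24..26: none
  a=27: (27, -16, 46), (27, 16, 46)  [2]
  a=28..30: none
  a=31: (31, 0, 38)  [1]
  a=32..39: none
Total reduced forms: 1 + 1 + 2 + 2 + 2 + 2 + 1 + 2 + 2 + 1 = 16
h = 16

16


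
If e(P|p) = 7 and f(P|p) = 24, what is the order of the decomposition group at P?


|D_P| = e * f
= 7 * 24
= 168

168


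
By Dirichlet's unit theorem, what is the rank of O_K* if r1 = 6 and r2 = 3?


By Dirichlet's unit theorem:
rank = r1 + r2 - 1
= 6 + 3 - 1
= 8

8


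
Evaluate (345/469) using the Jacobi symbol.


Compute (345/469) via quadratic reciprocity:
  reciprocity: (345/469) -> +(469/345)
  reduce: (124/345)
  pull out 2: (2/345) = +1  (since 345 mod 8 = 1)
  pull out 2: (2/345) = +1  (since 345 mod 8 = 1)
  reciprocity: (31/345) -> +(345/31)
  reduce: (4/31)
  pull out 2: (2/31) = +1  (since 31 mod 8 = 7)
  pull out 2: (2/31) = +1  (since 31 mod 8 = 7)
  (1/31) = 1
Product of signs = 1

1


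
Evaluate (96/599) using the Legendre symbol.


p = 599 is prime, so compute (96/599) with the reciprocity algorithm (Jacobi-symbol steps: pull out 2s via (2/n), flip via reciprocity, reduce):
  pull out 2: (2/599) = +1  (since 599 mod 8 = 7)
  pull out 2: (2/599) = +1  (since 599 mod 8 = 7)
  pull out 2: (2/599) = +1  (since 599 mod 8 = 7)
  pull out 2: (2/599) = +1  (since 599 mod 8 = 7)
  pull out 2: (2/599) = +1  (since 599 mod 8 = 7)
  reciprocity: (3/599) -> -(599/3)
  reduce: (2/3)
  pull out 2: (2/3) = -1  (since 3 mod 8 = 3)
  (1/3) = 1
Product of signs = 1
(96/599) = 1

1


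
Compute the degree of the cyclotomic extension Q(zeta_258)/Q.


The degree equals Euler's totient phi(258).
258 = 2 * 3 * 43
phi(258) = 84

84


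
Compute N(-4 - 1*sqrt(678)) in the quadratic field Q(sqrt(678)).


N(a + b*sqrt(d)) = a^2 - d*b^2
= (-4)^2 - (678)*(-1)^2
= 16 - 678
= -662

-662


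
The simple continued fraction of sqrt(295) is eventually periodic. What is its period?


Run the CF algorithm for sqrt(295).
a_0 = floor(sqrt(295)) = 17; set m_0=0, q_0=1.
Recurrence: m' = q*a - m,  q' = (d - m'^2)/q,  a' = floor((a_0 + m')/q').
  step 1: m=17, q=6, a=5
  step 2: m=13, q=21, a=1
  step 3: m=8, q=11, a=2
  step 4: m=14, q=9, a=3
  step 5: m=13, q=14, a=2
  step 6: m=15, q=5, a=6
  step 7: m=15, q=14, a=2
  step 8: m=13, q=9, a=3
  step 9: m=14, q=11, a=2
  step 10: m=8, q=21, a=1
  step 11: m=13, q=6, a=5
  step 12: m=17, q=1, a=34
a_12 = 2*a_0 = 34, so the period closes here.
sqrt(295) = [17; 5, 1, 2, 3, 2, 6, 2, 3, 2, 1, 5, 34]
Period length = 12

12


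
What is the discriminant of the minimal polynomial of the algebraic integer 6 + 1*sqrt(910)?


The element 6 + 1*sqrt(910) has minimal polynomial:
x^2 - 12*x - 874
Discriminant = (-12)^2 - 4*(-874)
= 144 + 3496
= 3640

3640


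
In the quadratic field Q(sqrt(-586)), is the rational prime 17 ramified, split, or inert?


K = Q(sqrt(-586)). Since d mod 4 = 2, disc(K) = -2344.
Check p | disc: -2344 mod 17 = 2.
p does not divide disc. Compute Legendre symbol (d/p):
9^((17-1)/2) mod 17 = 1
(d/p) = 1, so p splits: (p) = P*P' with e=1, f=1, g=2.
Therefore p is split.

split


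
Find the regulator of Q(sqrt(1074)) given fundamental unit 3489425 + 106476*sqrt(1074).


epsilon = 3489425 + 106476*sqrt(1074)
= 6.9788e+06
R = ln(6.9788e+06)
= 15.7584

15.7584


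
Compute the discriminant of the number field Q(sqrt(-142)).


For K = Q(sqrt(d)) with d squarefree: disc(K) = d if d = 1 mod 4, and disc(K) = 4d if d = 2 or 3 mod 4.
Here d = -142, and d mod 4 = 2.
d = 2 mod 4, not 1 (O_K = Z[sqrt(d)]), so disc(K) = 4d = 4 * (-142) = -568

-568


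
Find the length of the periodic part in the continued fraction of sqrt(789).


Run the CF algorithm for sqrt(789).
a_0 = floor(sqrt(789)) = 28; set m_0=0, q_0=1.
Recurrence: m' = q*a - m,  q' = (d - m'^2)/q,  a' = floor((a_0 + m')/q').
  step 1: m=28, q=5, a=11
  step 2: m=27, q=12, a=4
  step 3: m=21, q=29, a=1
  step 4: m=8, q=25, a=1
  step 5: m=17, q=20, a=2
  step 6: m=23, q=13, a=3
  step 7: m=16, q=41, a=1
  step 8: m=25, q=4, a=13
  step 9: m=27, q=15, a=3
  step 10: m=18, q=31, a=1
  step 11: m=13, q=20, a=2
  step 12: m=27, q=3, a=18
  step 13: m=27, q=20, a=2
  step 14: m=13, q=31, a=1
  step 15: m=18, q=15, a=3
  step 16: m=27, q=4, a=13
  step 17: m=25, q=41, a=1
  step 18: m=16, q=13, a=3
  step 19: m=23, q=20, a=2
  step 20: m=17, q=25, a=1
  step 21: m=8, q=29, a=1
  step 22: m=21, q=12, a=4
  step 23: m=27, q=5, a=11
  step 24: m=28, q=1, a=56
a_24 = 2*a_0 = 56, so the period closes here.
sqrt(789) = [28; 11, 4, 1, 1, 2, 3, 1, 13, 3, 1, 2, 18, 2, 1, 3, 13, 1, 3, 2, 1, 1, 4, 11, 56]
Period length = 24

24


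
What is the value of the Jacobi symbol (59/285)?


Compute (59/285) via quadratic reciprocity:
  reciprocity: (59/285) -> +(285/59)
  reduce: (49/59)
  reciprocity: (49/59) -> +(59/49)
  reduce: (10/49)
  pull out 2: (2/49) = +1  (since 49 mod 8 = 1)
  reciprocity: (5/49) -> +(49/5)
  reduce: (4/5)
  pull out 2: (2/5) = -1  (since 5 mod 8 = 5)
  pull out 2: (2/5) = -1  (since 5 mod 8 = 5)
  (1/5) = 1
Product of signs = 1

1


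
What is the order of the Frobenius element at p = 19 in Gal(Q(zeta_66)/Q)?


The Frobenius at p in Gal(Q(zeta_n)/Q) = (Z/nZ)* is the class of p, so its order is ord_66(19), the smallest k >= 1 with 19^k = 1 mod 66.
n = 66 = 2 * 3 * 11, phi(66) = 20; the order divides phi(n).
Divisors of 20: 1, 2, 4, 5, 10, 20
Repeated squaring mod 66: 19^1 = 19, 19^2 = 31, 19^4 = 37, 19^8 = 49, 19^16 = 25
Test divisors in increasing order:
  k=1: 19^1 = 19 mod 66
  k=2: 19^2 = 31 mod 66
  k=4: 19^4 = 37 mod 66
  k=5: 19^5 = 37 * 19 = 43 mod 66
  k=10: 19^10 = 49 * 31 = 1 mod 66  <- first divisor giving 1
Order = 10

10


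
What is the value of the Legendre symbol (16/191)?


p = 191 is prime, so compute (16/191) with the reciprocity algorithm (Jacobi-symbol steps: pull out 2s via (2/n), flip via reciprocity, reduce):
  pull out 2: (2/191) = +1  (since 191 mod 8 = 7)
  pull out 2: (2/191) = +1  (since 191 mod 8 = 7)
  pull out 2: (2/191) = +1  (since 191 mod 8 = 7)
  pull out 2: (2/191) = +1  (since 191 mod 8 = 7)
  (1/191) = 1
Product of signs = 1
(16/191) = 1

1
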